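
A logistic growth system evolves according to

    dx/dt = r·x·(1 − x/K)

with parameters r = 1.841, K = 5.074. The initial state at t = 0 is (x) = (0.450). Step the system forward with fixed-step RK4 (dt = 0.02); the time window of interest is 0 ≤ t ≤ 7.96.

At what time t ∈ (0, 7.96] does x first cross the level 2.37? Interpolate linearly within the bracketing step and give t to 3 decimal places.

t=0.000: state=(0.450)
step 1 (dt=0.02): k1=(0.755), k2=(0.766), k3=(0.767), k4=(0.778); state += dt/6·(k1+2k2+2k3+k4)
t=0.020: state=(0.465)
t=0.040: state=(0.481)
t=0.060: state=(0.497)
continuing one RK4 step at a time; state shown every 25 steps (Δt=0.5):
t=0.500: state=(0.996)
t=1.000: state=(1.929)
t=1.180: state=(2.338)
next step: t=1.200: state=(2.384) — x has crossed 2.37
linear interpolation between t=1.180 (2.33776) and t=1.200 (2.38424) → t≈1.194

t = 1.194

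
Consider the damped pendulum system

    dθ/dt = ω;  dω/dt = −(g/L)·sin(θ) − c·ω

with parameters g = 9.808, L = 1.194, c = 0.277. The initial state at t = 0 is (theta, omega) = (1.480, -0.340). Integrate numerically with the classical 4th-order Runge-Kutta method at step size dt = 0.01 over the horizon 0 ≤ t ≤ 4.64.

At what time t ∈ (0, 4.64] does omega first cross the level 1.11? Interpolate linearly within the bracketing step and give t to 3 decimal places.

t=0.000: state=(1.480, -0.340)
step 1 (dt=0.01): k1=(-0.340, -8.086), k2=(-0.380, -8.074), k3=(-0.380, -8.074), k4=(-0.421, -8.061); state += dt/6·(k1+2k2+2k3+k4)
t=0.010: state=(1.476, -0.421)
t=0.020: state=(1.472, -0.501)
t=0.030: state=(1.466, -0.581)
continuing one RK4 step at a time; state shown every 20 steps (Δt=0.2):
t=0.200: state=(1.254, -1.891)
t=0.400: state=(0.743, -3.134)
t=0.600: state=(0.054, -3.579)
t=0.800: state=(-0.614, -2.932)
t=1.000: state=(-1.070, -1.566)
t=1.200: state=(-1.228, -0.008)
t=1.340: state=(-1.155, 1.045)
next step: t=1.350: state=(-1.144, 1.117) — omega has crossed 1.11
linear interpolation between t=1.340 (1.04465) and t=1.350 (1.11662) → t≈1.349

t = 1.349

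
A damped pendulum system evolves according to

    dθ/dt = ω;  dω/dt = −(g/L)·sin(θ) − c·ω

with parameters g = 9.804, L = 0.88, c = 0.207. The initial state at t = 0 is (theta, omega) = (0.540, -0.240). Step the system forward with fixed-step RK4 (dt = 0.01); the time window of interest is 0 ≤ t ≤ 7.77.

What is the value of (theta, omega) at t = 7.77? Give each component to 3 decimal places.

(theta, omega) = (0.191, -0.510)

t=0.000: state=(0.540, -0.240)
step 1 (dt=0.01): k1=(-0.240, -5.678), k2=(-0.268, -5.661), k3=(-0.268, -5.660), k4=(-0.297, -5.641); state += dt/6·(k1+2k2+2k3+k4)
t=0.010: state=(0.537, -0.297)
t=0.020: state=(0.534, -0.353)
t=0.030: state=(0.530, -0.409)
continuing one RK4 step at a time; state shown every 50 steps (Δt=0.5):
t=0.500: state=(-0.089, -1.664)
t=1.000: state=(-0.475, 0.434)
t=1.500: state=(0.145, 1.440)
t=2.000: state=(0.407, -0.595)
t=2.500: state=(-0.190, -1.210)
t=3.000: state=(-0.338, 0.719)
t=3.500: state=(0.223, 0.980)
t=4.000: state=(0.270, -0.803)
t=4.500: state=(-0.244, -0.755)
t=5.000: state=(-0.204, 0.848)
t=5.500: state=(0.253, 0.542)
t=6.000: state=(0.142, -0.856)
t=6.500: state=(-0.252, -0.346)
t=7.000: state=(-0.085, 0.832)
t=7.500: state=(0.241, 0.170)
t=7.770: state=(0.191, -0.510)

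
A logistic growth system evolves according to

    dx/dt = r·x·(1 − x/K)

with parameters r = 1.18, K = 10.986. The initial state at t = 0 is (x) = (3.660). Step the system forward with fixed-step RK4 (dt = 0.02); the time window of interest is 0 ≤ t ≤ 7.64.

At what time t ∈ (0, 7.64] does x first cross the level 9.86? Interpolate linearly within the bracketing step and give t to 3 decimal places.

t = 2.427

t=0.000: state=(3.660)
step 1 (dt=0.02): k1=(2.880), k2=(2.891), k3=(2.891), k4=(2.902); state += dt/6·(k1+2k2+2k3+k4)
t=0.020: state=(3.718)
t=0.040: state=(3.776)
t=0.060: state=(3.835)
continuing one RK4 step at a time; state shown every 25 steps (Δt=0.5):
t=0.500: state=(5.208)
t=1.000: state=(6.802)
t=1.500: state=(8.193)
t=2.000: state=(9.240)
t=2.420: state=(9.852)
next step: t=2.440: state=(9.875) — x has crossed 9.86
linear interpolation between t=2.420 (9.85171) and t=2.440 (9.87549) → t≈2.427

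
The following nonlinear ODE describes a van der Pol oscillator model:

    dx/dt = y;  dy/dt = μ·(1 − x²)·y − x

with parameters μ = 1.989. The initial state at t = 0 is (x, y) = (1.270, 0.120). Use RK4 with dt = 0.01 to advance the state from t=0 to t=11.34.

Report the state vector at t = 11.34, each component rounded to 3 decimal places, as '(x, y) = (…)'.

(x, y) = (-1.588, 0.457)

t=0.000: state=(1.270, 0.120)
step 1 (dt=0.01): k1=(0.120, -1.416), k2=(0.113, -1.409), k3=(0.113, -1.409), k4=(0.106, -1.401); state += dt/6·(k1+2k2+2k3+k4)
t=0.010: state=(1.271, 0.106)
t=0.020: state=(1.272, 0.092)
t=0.030: state=(1.273, 0.078)
continuing one RK4 step at a time; state shown every 50 steps (Δt=0.5):
t=0.500: state=(1.183, -0.417)
t=1.000: state=(0.863, -0.904)
t=1.500: state=(0.159, -2.160)
t=2.000: state=(-1.415, -3.125)
t=2.500: state=(-1.997, 0.042)
t=3.000: state=(-1.874, 0.340)
t=3.500: state=(-1.685, 0.416)
t=4.000: state=(-1.452, 0.525)
t=4.500: state=(-1.141, 0.751)
t=5.000: state=(-0.636, 1.399)
t=5.500: state=(0.519, 3.506)
t=6.000: state=(1.939, 0.914)
t=6.500: state=(1.972, -0.273)
t=7.000: state=(1.806, -0.371)
t=7.500: state=(1.602, -0.451)
t=8.000: state=(1.346, -0.590)
t=8.500: state=(0.983, -0.914)
t=9.000: state=(0.318, -1.976)
t=9.500: state=(-1.229, -3.614)
t=10.000: state=(-2.019, -0.068)
t=10.500: state=(-1.914, 0.325)
t=11.000: state=(-1.733, 0.398)
t=11.340: state=(-1.588, 0.457)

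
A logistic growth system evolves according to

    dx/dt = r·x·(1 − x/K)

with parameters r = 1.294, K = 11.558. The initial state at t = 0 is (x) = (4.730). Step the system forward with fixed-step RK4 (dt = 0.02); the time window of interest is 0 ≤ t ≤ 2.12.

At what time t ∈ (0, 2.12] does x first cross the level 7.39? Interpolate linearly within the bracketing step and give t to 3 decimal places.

t = 0.726

t=0.000: state=(4.730)
step 1 (dt=0.02): k1=(3.616), k2=(3.624), k3=(3.624), k4=(3.632); state += dt/6·(k1+2k2+2k3+k4)
t=0.020: state=(4.802)
t=0.040: state=(4.875)
t=0.060: state=(4.948)
continuing one RK4 step at a time; state shown every 5 steps (Δt=0.1):
t=0.100: state=(5.095)
t=0.200: state=(5.466)
t=0.300: state=(5.840)
t=0.400: state=(6.213)
t=0.500: state=(6.583)
t=0.600: state=(6.945)
t=0.700: state=(7.299)
t=0.720: state=(7.368)
next step: t=0.740: state=(7.437) — x has crossed 7.39
linear interpolation between t=0.720 (7.36834) and t=0.740 (7.43722) → t≈0.726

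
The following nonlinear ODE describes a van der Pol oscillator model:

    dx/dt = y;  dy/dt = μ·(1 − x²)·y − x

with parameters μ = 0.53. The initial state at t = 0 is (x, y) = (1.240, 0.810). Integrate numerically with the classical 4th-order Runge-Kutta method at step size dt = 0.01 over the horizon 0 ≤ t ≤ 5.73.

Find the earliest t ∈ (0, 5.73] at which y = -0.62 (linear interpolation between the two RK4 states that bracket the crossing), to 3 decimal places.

t = 1.020

t=0.000: state=(1.240, 0.810)
step 1 (dt=0.01): k1=(0.810, -1.471), k2=(0.803, -1.477), k3=(0.803, -1.477), k4=(0.795, -1.483); state += dt/6·(k1+2k2+2k3+k4)
t=0.010: state=(1.248, 0.795)
t=0.020: state=(1.256, 0.780)
t=0.030: state=(1.264, 0.765)
continuing one RK4 step at a time; state shown every 20 steps (Δt=0.2):
t=0.200: state=(1.371, 0.499)
t=0.400: state=(1.439, 0.182)
t=0.600: state=(1.446, -0.112)
t=0.800: state=(1.397, -0.370)
t=1.000: state=(1.299, -0.599)
t=1.010: state=(1.293, -0.609)
next step: t=1.020: state=(1.287, -0.620) — y has crossed -0.62
linear interpolation between t=1.010 (-0.60931) and t=1.020 (-0.62005) → t≈1.020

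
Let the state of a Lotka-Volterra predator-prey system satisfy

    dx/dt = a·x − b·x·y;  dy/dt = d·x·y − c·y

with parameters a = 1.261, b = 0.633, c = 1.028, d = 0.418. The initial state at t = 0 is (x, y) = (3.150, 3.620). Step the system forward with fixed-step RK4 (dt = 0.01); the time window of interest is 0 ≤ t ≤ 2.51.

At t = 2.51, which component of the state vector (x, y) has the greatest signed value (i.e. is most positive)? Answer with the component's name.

largest component: x

t=0.000: state=(3.150, 3.620)
step 1 (dt=0.01): k1=(-3.246, 1.045), k2=(-3.240, 1.022), k3=(-3.239, 1.022), k4=(-3.233, 0.999); state += dt/6·(k1+2k2+2k3+k4)
t=0.010: state=(3.118, 3.630)
t=0.020: state=(3.085, 3.640)
t=0.030: state=(3.053, 3.649)
continuing one RK4 step at a time; state shown every 10 steps (Δt=0.1):
t=0.100: state=(2.834, 3.701)
t=0.200: state=(2.540, 3.736)
t=0.300: state=(2.274, 3.728)
t=0.400: state=(2.040, 3.680)
t=0.500: state=(1.838, 3.601)
t=0.600: state=(1.665, 3.496)
t=0.700: state=(1.520, 3.371)
t=0.800: state=(1.399, 3.233)
t=0.900: state=(1.299, 3.086)
t=1.000: state=(1.218, 2.935)
t=1.100: state=(1.153, 2.782)
t=1.200: state=(1.102, 2.632)
t=1.300: state=(1.063, 2.484)
t=1.400: state=(1.035, 2.342)
t=1.500: state=(1.017, 2.206)
t=1.600: state=(1.008, 2.076)
t=1.700: state=(1.006, 1.954)
t=1.800: state=(1.012, 1.839)
t=1.900: state=(1.026, 1.731)
t=2.000: state=(1.046, 1.631)
t=2.100: state=(1.074, 1.539)
t=2.200: state=(1.108, 1.453)
t=2.300: state=(1.149, 1.374)
t=2.400: state=(1.198, 1.302)
t=2.500: state=(1.254, 1.237)
t=2.510: state=(1.260, 1.231)
compare at T: x=1.260, y=1.231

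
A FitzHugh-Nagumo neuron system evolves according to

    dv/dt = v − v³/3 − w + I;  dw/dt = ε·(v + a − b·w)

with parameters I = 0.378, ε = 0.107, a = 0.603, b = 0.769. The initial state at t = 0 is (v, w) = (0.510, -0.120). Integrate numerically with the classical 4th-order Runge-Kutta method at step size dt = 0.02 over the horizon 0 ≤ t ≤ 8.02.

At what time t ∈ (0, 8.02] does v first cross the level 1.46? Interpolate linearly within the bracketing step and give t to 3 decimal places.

t = 0.941

t=0.000: state=(0.510, -0.120)
step 1 (dt=0.02): k1=(0.964, 0.129), k2=(0.970, 0.130), k3=(0.970, 0.130), k4=(0.975, 0.131); state += dt/6·(k1+2k2+2k3+k4)
t=0.020: state=(0.529, -0.117)
t=0.040: state=(0.549, -0.115)
t=0.060: state=(0.569, -0.112)
continuing one RK4 step at a time; state shown every 25 steps (Δt=0.5):
t=0.500: state=(1.041, -0.043)
t=0.940: state=(1.459, 0.045)
next step: t=0.960: state=(1.474, 0.049) — v has crossed 1.46
linear interpolation between t=0.940 (1.45932) and t=0.960 (1.47424) → t≈0.941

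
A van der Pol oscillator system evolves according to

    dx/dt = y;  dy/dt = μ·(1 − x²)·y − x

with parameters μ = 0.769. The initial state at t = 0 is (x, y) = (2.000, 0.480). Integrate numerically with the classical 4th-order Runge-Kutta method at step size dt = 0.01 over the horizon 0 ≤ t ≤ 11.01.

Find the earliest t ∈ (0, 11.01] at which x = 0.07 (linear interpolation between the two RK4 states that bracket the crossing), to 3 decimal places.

t=0.000: state=(2.000, 0.480)
step 1 (dt=0.01): k1=(0.480, -3.107), k2=(0.464, -3.077), k3=(0.465, -3.078), k4=(0.449, -3.047); state += dt/6·(k1+2k2+2k3+k4)
t=0.010: state=(2.005, 0.449)
t=0.020: state=(2.009, 0.419)
t=0.030: state=(2.013, 0.389)
continuing one RK4 step at a time; state shown every 50 steps (Δt=0.5):
t=0.500: state=(1.963, -0.447)
t=1.000: state=(1.644, -0.801)
t=1.500: state=(1.163, -1.144)
t=2.000: state=(0.460, -1.724)
t=2.200: state=(0.084, -2.044)
next step: t=2.210: state=(0.063, -2.060) — x has crossed 0.07
linear interpolation between t=2.200 (0.08381) and t=2.210 (0.06329) → t≈2.207

t = 2.207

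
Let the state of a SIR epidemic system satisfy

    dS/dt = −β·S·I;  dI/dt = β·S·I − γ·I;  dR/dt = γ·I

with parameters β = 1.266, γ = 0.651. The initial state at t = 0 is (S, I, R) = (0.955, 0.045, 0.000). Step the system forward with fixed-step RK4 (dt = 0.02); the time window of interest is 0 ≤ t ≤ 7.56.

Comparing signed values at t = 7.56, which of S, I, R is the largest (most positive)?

largest component: R

t=0.000: state=(0.955, 0.045, 0.000)
step 1 (dt=0.02): k1=(-0.054, 0.025, 0.029), k2=(-0.055, 0.025, 0.029), k3=(-0.055, 0.025, 0.029), k4=(-0.055, 0.025, 0.030); state += dt/6·(k1+2k2+2k3+k4)
t=0.020: state=(0.954, 0.046, 0.001)
t=0.040: state=(0.953, 0.046, 0.001)
t=0.060: state=(0.952, 0.047, 0.002)
continuing one RK4 step at a time; state shown every 25 steps (Δt=0.5):
t=0.500: state=(0.924, 0.059, 0.017)
t=1.000: state=(0.886, 0.075, 0.039)
t=1.500: state=(0.840, 0.094, 0.066)
t=2.000: state=(0.786, 0.114, 0.100)
t=2.500: state=(0.727, 0.133, 0.140)
t=3.000: state=(0.665, 0.149, 0.186)
t=3.500: state=(0.603, 0.161, 0.237)
t=4.000: state=(0.543, 0.167, 0.290)
t=4.500: state=(0.489, 0.167, 0.345)
t=5.000: state=(0.440, 0.162, 0.398)
t=5.500: state=(0.399, 0.152, 0.449)
t=6.000: state=(0.363, 0.140, 0.497)
t=6.500: state=(0.334, 0.126, 0.540)
t=7.000: state=(0.310, 0.111, 0.579)
t=7.500: state=(0.290, 0.097, 0.613)
t=7.560: state=(0.288, 0.096, 0.616)
compare at T: S=0.288, I=0.096, R=0.616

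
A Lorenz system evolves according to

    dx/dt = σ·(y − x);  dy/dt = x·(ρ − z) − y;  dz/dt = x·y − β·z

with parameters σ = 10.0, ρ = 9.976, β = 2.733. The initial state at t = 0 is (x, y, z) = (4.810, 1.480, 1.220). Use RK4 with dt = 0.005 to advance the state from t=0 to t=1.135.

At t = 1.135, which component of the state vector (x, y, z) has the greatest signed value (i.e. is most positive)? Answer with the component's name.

largest component: z

t=0.000: state=(4.810, 1.480, 1.220)
step 1 (dt=0.005): k1=(-33.300, 40.636, 3.785), k2=(-31.452, 39.761, 4.116), k3=(-31.520, 39.800, 4.110), k4=(-29.734, 38.962, 4.421); state += dt/6·(k1+2k2+2k3+k4)
t=0.005: state=(4.653, 1.679, 1.241)
t=0.010: state=(4.512, 1.870, 1.264)
t=0.015: state=(4.388, 2.054, 1.290)
continuing one RK4 step at a time; state shown every 10 steps (Δt=0.05):
t=0.050: state=(3.881, 3.188, 1.532)
t=0.100: state=(3.908, 4.569, 2.037)
t=0.150: state=(4.447, 5.878, 2.796)
t=0.200: state=(5.285, 7.159, 3.928)
t=0.250: state=(6.272, 8.292, 5.528)
t=0.300: state=(7.240, 9.017, 7.583)
t=0.350: state=(7.970, 9.034, 9.863)
t=0.400: state=(8.239, 8.209, 11.910)
t=0.450: state=(7.930, 6.748, 13.239)
t=0.500: state=(7.115, 5.117, 13.637)
t=0.550: state=(6.022, 3.737, 13.245)
t=0.600: state=(4.907, 2.791, 12.376)
t=0.650: state=(3.948, 2.249, 11.308)
t=0.700: state=(3.219, 2.001, 10.214)
t=0.750: state=(2.723, 1.944, 9.179)
t=0.800: state=(2.426, 2.007, 8.242)
t=0.850: state=(2.291, 2.156, 7.417)
t=0.900: state=(2.282, 2.376, 6.710)
t=0.950: state=(2.378, 2.665, 6.127)
t=1.000: state=(2.566, 3.027, 5.672)
t=1.050: state=(2.838, 3.468, 5.357)
t=1.100: state=(3.195, 3.991, 5.199)
t=1.135: state=(3.494, 4.404, 5.193)
compare at T: x=3.494, y=4.404, z=5.193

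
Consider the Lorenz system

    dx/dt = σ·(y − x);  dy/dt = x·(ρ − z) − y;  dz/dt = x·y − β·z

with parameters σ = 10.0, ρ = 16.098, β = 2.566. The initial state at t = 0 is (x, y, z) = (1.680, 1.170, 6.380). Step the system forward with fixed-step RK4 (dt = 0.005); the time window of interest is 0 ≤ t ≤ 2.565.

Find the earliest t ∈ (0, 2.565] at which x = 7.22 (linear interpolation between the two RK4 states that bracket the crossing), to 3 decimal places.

t = 0.341

t=0.000: state=(1.680, 1.170, 6.380)
step 1 (dt=0.005): k1=(-5.100, 15.156, -14.405), k2=(-4.594, 15.054, -14.265), k3=(-4.609, 15.067, -14.265), k4=(-4.116, 14.975, -14.125); state += dt/6·(k1+2k2+2k3+k4)
t=0.005: state=(1.657, 1.245, 6.309)
t=0.010: state=(1.639, 1.320, 6.239)
t=0.015: state=(1.625, 1.394, 6.170)
continuing one RK4 step at a time; state shown every 20 steps (Δt=0.1):
t=0.100: state=(1.914, 2.728, 5.232)
t=0.200: state=(3.238, 5.116, 4.929)
t=0.300: state=(5.788, 9.033, 6.648)
t=0.340: state=(7.180, 10.855, 8.463)
next step: t=0.345: state=(7.364, 11.072, 8.751) — x has crossed 7.22
linear interpolation between t=0.340 (7.17959) and t=0.345 (7.36420) → t≈0.341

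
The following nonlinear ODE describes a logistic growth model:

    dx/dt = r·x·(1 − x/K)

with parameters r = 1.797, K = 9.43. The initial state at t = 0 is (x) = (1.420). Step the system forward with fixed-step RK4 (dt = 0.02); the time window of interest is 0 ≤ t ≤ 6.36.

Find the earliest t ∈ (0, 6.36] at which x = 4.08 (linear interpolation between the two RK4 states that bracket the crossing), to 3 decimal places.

t=0.000: state=(1.420)
step 1 (dt=0.02): k1=(2.167), k2=(2.195), k3=(2.195), k4=(2.222); state += dt/6·(k1+2k2+2k3+k4)
t=0.020: state=(1.464)
t=0.040: state=(1.509)
t=0.060: state=(1.555)
continuing one RK4 step at a time; state shown every 25 steps (Δt=0.5):
t=0.500: state=(2.860)
t=0.800: state=(4.030)
next step: t=0.820: state=(4.114) — x has crossed 4.08
linear interpolation between t=0.800 (4.03046) and t=0.820 (4.11361) → t≈0.812

t = 0.812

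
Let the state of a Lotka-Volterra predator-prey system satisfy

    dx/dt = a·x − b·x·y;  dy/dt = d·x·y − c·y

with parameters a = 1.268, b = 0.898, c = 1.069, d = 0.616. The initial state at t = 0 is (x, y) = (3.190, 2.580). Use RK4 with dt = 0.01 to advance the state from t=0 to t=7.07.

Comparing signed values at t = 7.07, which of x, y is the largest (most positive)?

t=0.000: state=(3.190, 2.580)
step 1 (dt=0.01): k1=(-3.346, 2.312), k2=(-3.361, 2.295), k3=(-3.361, 2.295), k4=(-3.376, 2.278); state += dt/6·(k1+2k2+2k3+k4)
t=0.010: state=(3.156, 2.603)
t=0.020: state=(3.122, 2.626)
t=0.030: state=(3.088, 2.648)
continuing one RK4 step at a time; state shown every 25 steps (Δt=0.25):
t=0.250: state=(2.323, 3.019)
t=0.500: state=(1.592, 3.115)
t=0.750: state=(1.105, 2.926)
t=1.000: state=(0.815, 2.591)
t=1.250: state=(0.652, 2.218)
t=1.500: state=(0.567, 1.864)
t=1.750: state=(0.531, 1.552)
t=2.000: state=(0.531, 1.288)
t=2.250: state=(0.559, 1.072)
t=2.500: state=(0.616, 0.898)
t=2.750: state=(0.703, 0.761)
t=3.000: state=(0.823, 0.655)
t=3.250: state=(0.985, 0.576)
t=3.500: state=(1.197, 0.521)
t=3.750: state=(1.468, 0.489)
t=4.000: state=(1.808, 0.481)
t=4.250: state=(2.224, 0.502)
t=4.500: state=(2.712, 0.562)
t=4.750: state=(3.244, 0.680)
t=5.000: state=(3.742, 0.892)
t=5.250: state=(4.052, 1.249)
t=5.500: state=(3.970, 1.785)
t=5.750: state=(3.399, 2.424)
t=6.000: state=(2.545, 2.936)
t=6.250: state=(1.758, 3.122)
t=6.500: state=(1.209, 2.994)
t=6.750: state=(0.876, 2.685)
t=7.000: state=(0.686, 2.315)
t=7.070: state=(0.650, 2.210)
compare at T: x=0.650, y=2.210

largest component: y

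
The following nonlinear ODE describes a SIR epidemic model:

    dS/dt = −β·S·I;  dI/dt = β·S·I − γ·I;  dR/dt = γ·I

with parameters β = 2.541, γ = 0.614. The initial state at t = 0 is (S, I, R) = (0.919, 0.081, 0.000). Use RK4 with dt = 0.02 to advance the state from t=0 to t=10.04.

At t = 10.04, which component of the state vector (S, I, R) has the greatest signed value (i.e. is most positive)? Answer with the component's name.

largest component: R

t=0.000: state=(0.919, 0.081, 0.000)
step 1 (dt=0.02): k1=(-0.189, 0.139, 0.050), k2=(-0.192, 0.141, 0.051), k3=(-0.192, 0.141, 0.051), k4=(-0.195, 0.143, 0.051); state += dt/6·(k1+2k2+2k3+k4)
t=0.020: state=(0.915, 0.084, 0.001)
t=0.040: state=(0.911, 0.087, 0.002)
t=0.060: state=(0.907, 0.090, 0.003)
continuing one RK4 step at a time; state shown every 25 steps (Δt=0.5):
t=0.500: state=(0.784, 0.177, 0.038)
t=1.000: state=(0.576, 0.311, 0.113)
t=1.500: state=(0.361, 0.413, 0.226)
t=2.000: state=(0.209, 0.433, 0.358)
t=2.500: state=(0.123, 0.391, 0.486)
t=3.000: state=(0.078, 0.326, 0.596)
t=3.500: state=(0.054, 0.260, 0.686)
t=4.000: state=(0.040, 0.203, 0.757)
t=4.500: state=(0.032, 0.156, 0.812)
t=5.000: state=(0.027, 0.119, 0.854)
t=5.500: state=(0.024, 0.091, 0.886)
t=6.000: state=(0.021, 0.069, 0.910)
t=6.500: state=(0.020, 0.052, 0.928)
t=7.000: state=(0.019, 0.039, 0.942)
t=7.500: state=(0.018, 0.029, 0.953)
t=8.000: state=(0.017, 0.022, 0.961)
t=8.500: state=(0.017, 0.017, 0.967)
t=9.000: state=(0.017, 0.012, 0.971)
t=9.500: state=(0.016, 0.009, 0.974)
t=10.000: state=(0.016, 0.007, 0.977)
t=10.040: state=(0.016, 0.007, 0.977)
compare at T: S=0.016, I=0.007, R=0.977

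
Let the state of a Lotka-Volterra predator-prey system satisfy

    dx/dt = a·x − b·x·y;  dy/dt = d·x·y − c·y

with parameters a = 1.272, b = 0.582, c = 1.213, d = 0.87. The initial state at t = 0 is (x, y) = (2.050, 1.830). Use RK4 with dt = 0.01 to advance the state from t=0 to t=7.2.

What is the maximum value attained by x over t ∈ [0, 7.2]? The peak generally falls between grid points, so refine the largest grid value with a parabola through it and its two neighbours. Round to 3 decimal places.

max x = 2.116

t=0.000: state=(2.050, 1.830)
step 1 (dt=0.01): k1=(0.424, 1.044), k2=(0.418, 1.050), k3=(0.418, 1.050), k4=(0.413, 1.057); state += dt/6·(k1+2k2+2k3+k4)
t=0.010: state=(2.054, 1.841)
t=0.020: state=(2.058, 1.851)
t=0.030: state=(2.062, 1.862)
continuing one RK4 step at a time; state shown every 25 steps (Δt=0.25):
t=0.250: state=(2.114, 2.129)
t=0.500: state=(2.078, 2.485)
t=0.750: state=(1.938, 2.845)
t=1.000: state=(1.722, 3.130)
t=1.250: state=(1.482, 3.275)
t=1.500: state=(1.264, 3.257)
t=1.750: state=(1.092, 3.105)
t=2.000: state=(0.971, 2.867)
t=2.250: state=(0.897, 2.592)
t=2.500: state=(0.863, 2.316)
t=2.750: state=(0.863, 2.062)
t=3.000: state=(0.893, 1.842)
t=3.250: state=(0.952, 1.662)
t=3.500: state=(1.038, 1.523)
t=3.750: state=(1.152, 1.426)
t=4.000: state=(1.292, 1.373)
t=4.250: state=(1.456, 1.366)
t=4.500: state=(1.636, 1.412)
t=4.750: state=(1.818, 1.518)
t=5.000: state=(1.980, 1.695)
t=5.250: state=(2.089, 1.951)
t=5.500: state=(2.112, 2.279)
t=5.750: state=(2.029, 2.645)
t=6.000: state=(1.850, 2.982)
t=6.250: state=(1.618, 3.213)
t=6.500: state=(1.383, 3.286)
t=6.750: state=(1.183, 3.205)
t=7.000: state=(1.034, 3.009)
t=7.200: state=(0.950, 2.804)
largest grid value and its neighbours: x(0.280)=2.11565, x(0.290)=2.11577, x(0.300)=2.11572
parabola through these three points peaks at t≈0.292 with x≈2.11577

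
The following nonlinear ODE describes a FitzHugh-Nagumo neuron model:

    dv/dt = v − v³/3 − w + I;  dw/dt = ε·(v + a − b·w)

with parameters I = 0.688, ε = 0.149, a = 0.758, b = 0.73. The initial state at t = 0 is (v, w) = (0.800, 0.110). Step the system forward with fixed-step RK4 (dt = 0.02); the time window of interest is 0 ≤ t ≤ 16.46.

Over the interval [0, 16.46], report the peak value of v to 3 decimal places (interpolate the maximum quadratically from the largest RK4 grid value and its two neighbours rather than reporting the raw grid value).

t=0.000: state=(0.800, 0.110)
step 1 (dt=0.02): k1=(1.207, 0.220), k2=(1.209, 0.222), k3=(1.209, 0.222), k4=(1.211, 0.223); state += dt/6·(k1+2k2+2k3+k4)
t=0.020: state=(0.824, 0.114)
t=0.040: state=(0.848, 0.119)
t=0.060: state=(0.873, 0.123)
continuing one RK4 step at a time; state shown every 50 steps (Δt=1):
t=1.000: state=(1.698, 0.394)
t=2.000: state=(1.763, 0.710)
t=3.000: state=(1.645, 0.985)
t=4.000: state=(1.501, 1.212)
t=5.000: state=(1.341, 1.395)
t=6.000: state=(1.155, 1.535)
t=7.000: state=(0.917, 1.631)
t=8.000: state=(0.548, 1.675)
t=9.000: state=(-0.225, 1.639)
t=10.000: state=(-1.598, 1.445)
t=11.000: state=(-1.932, 1.142)
t=12.000: state=(-1.856, 0.863)
t=13.000: state=(-1.753, 0.627)
t=14.000: state=(-1.649, 0.429)
t=15.000: state=(-1.544, 0.267)
t=16.000: state=(-1.439, 0.136)
t=16.460: state=(-1.390, 0.085)
largest grid value and its neighbours: v(1.560)=1.78293, v(1.580)=1.78300, v(1.600)=1.78295
parabola through these three points peaks at t≈1.582 with v≈1.78300

max v = 1.783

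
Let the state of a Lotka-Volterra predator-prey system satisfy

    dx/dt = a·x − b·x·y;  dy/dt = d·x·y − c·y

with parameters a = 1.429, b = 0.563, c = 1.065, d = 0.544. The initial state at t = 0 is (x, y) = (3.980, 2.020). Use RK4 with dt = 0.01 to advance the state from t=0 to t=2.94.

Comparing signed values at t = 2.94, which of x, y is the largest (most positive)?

largest component: y

t=0.000: state=(3.980, 2.020)
step 1 (dt=0.01): k1=(1.161, 2.222), k2=(1.138, 2.241), k3=(1.138, 2.241), k4=(1.114, 2.260); state += dt/6·(k1+2k2+2k3+k4)
t=0.010: state=(3.991, 2.042)
t=0.020: state=(4.002, 2.065)
t=0.030: state=(4.013, 2.088)
continuing one RK4 step at a time; state shown every 10 steps (Δt=0.1):
t=0.100: state=(4.071, 2.261)
t=0.200: state=(4.103, 2.539)
t=0.300: state=(4.068, 2.852)
t=0.400: state=(3.959, 3.190)
t=0.500: state=(3.779, 3.541)
t=0.600: state=(3.537, 3.885)
t=0.700: state=(3.249, 4.201)
t=0.800: state=(2.935, 4.469)
t=0.900: state=(2.617, 4.672)
t=1.000: state=(2.311, 4.802)
t=1.100: state=(2.031, 4.858)
t=1.200: state=(1.782, 4.844)
t=1.300: state=(1.568, 4.769)
t=1.400: state=(1.388, 4.646)
t=1.500: state=(1.238, 4.485)
t=1.600: state=(1.115, 4.298)
t=1.700: state=(1.016, 4.094)
t=1.800: state=(0.936, 3.881)
t=1.900: state=(0.873, 3.664)
t=2.000: state=(0.825, 3.450)
t=2.100: state=(0.788, 3.240)
t=2.200: state=(0.762, 3.038)
t=2.300: state=(0.745, 2.845)
t=2.400: state=(0.736, 2.663)
t=2.500: state=(0.734, 2.491)
t=2.600: state=(0.740, 2.331)
t=2.700: state=(0.751, 2.182)
t=2.800: state=(0.770, 2.045)
t=2.900: state=(0.794, 1.918)
t=2.940: state=(0.806, 1.870)
compare at T: x=0.806, y=1.870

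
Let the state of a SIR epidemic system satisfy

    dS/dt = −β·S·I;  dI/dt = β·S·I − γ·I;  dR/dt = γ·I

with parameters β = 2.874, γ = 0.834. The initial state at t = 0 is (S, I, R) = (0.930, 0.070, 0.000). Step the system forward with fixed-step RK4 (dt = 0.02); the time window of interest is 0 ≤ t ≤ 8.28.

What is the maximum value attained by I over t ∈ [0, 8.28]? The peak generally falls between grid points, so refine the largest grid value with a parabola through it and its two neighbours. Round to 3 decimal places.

max I = 0.372

t=0.000: state=(0.930, 0.070, 0.000)
step 1 (dt=0.02): k1=(-0.187, 0.129, 0.058), k2=(-0.190, 0.131, 0.059), k3=(-0.190, 0.131, 0.059), k4=(-0.193, 0.133, 0.061); state += dt/6·(k1+2k2+2k3+k4)
t=0.020: state=(0.926, 0.073, 0.001)
t=0.040: state=(0.922, 0.075, 0.002)
t=0.060: state=(0.918, 0.078, 0.004)
continuing one RK4 step at a time; state shown every 25 steps (Δt=0.5):
t=0.500: state=(0.793, 0.161, 0.046)
t=1.000: state=(0.576, 0.285, 0.139)
t=1.500: state=(0.357, 0.365, 0.278)
t=2.000: state=(0.210, 0.358, 0.431)
t=2.500: state=(0.131, 0.300, 0.569)
t=3.000: state=(0.089, 0.231, 0.680)
t=3.500: state=(0.067, 0.170, 0.763)
t=4.000: state=(0.054, 0.122, 0.823)
t=4.500: state=(0.047, 0.086, 0.867)
t=5.000: state=(0.042, 0.061, 0.897)
t=5.500: state=(0.039, 0.042, 0.918)
t=6.000: state=(0.037, 0.030, 0.933)
t=6.500: state=(0.036, 0.021, 0.943)
t=7.000: state=(0.035, 0.014, 0.951)
t=7.500: state=(0.035, 0.010, 0.956)
t=8.000: state=(0.034, 0.007, 0.959)
t=8.280: state=(0.034, 0.006, 0.960)
largest grid value and its neighbours: I(1.680)=0.37180, I(1.700)=0.37184, I(1.720)=0.37174
parabola through these three points peaks at t≈1.696 with I≈0.37184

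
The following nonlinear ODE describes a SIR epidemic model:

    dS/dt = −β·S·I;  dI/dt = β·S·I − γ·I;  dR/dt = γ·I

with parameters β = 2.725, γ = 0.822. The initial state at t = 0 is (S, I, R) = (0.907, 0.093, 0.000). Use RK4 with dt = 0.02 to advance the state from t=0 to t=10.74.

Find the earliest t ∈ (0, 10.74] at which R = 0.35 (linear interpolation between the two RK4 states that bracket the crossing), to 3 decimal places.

t=0.000: state=(0.907, 0.093, 0.000)
step 1 (dt=0.02): k1=(-0.230, 0.153, 0.076), k2=(-0.233, 0.155, 0.078), k3=(-0.233, 0.155, 0.078), k4=(-0.236, 0.157, 0.079); state += dt/6·(k1+2k2+2k3+k4)
t=0.020: state=(0.902, 0.096, 0.002)
t=0.040: state=(0.898, 0.099, 0.003)
t=0.060: state=(0.893, 0.103, 0.005)
continuing one RK4 step at a time; state shown every 25 steps (Δt=0.5):
t=0.500: state=(0.750, 0.192, 0.057)
t=1.000: state=(0.533, 0.307, 0.161)
t=1.500: state=(0.334, 0.365, 0.301)
t=1.660: state=(0.285, 0.366, 0.349)
next step: t=1.680: state=(0.279, 0.365, 0.355) — R has crossed 0.35
linear interpolation between t=1.660 (0.34945) and t=1.680 (0.35547) → t≈1.662

t = 1.662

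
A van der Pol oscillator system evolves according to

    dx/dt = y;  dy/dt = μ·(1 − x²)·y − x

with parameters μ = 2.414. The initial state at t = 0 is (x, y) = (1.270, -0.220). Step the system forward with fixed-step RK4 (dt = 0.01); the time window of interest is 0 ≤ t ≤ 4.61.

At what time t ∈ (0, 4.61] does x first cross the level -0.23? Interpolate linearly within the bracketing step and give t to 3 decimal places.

t = 1.374

t=0.000: state=(1.270, -0.220)
step 1 (dt=0.01): k1=(-0.220, -0.945), k2=(-0.225, -0.938), k3=(-0.225, -0.938), k4=(-0.229, -0.932); state += dt/6·(k1+2k2+2k3+k4)
t=0.010: state=(1.268, -0.229)
t=0.020: state=(1.265, -0.239)
t=0.030: state=(1.263, -0.248)
continuing one RK4 step at a time; state shown every 20 steps (Δt=0.2):
t=0.200: state=(1.209, -0.389)
t=0.400: state=(1.115, -0.543)
t=0.600: state=(0.990, -0.721)
t=0.800: state=(0.822, -0.975)
t=1.000: state=(0.589, -1.397)
t=1.200: state=(0.240, -2.172)
t=1.370: state=(-0.216, -3.258)
next step: t=1.380: state=(-0.249, -3.331) — x has crossed -0.23
linear interpolation between t=1.370 (-0.21614) and t=1.380 (-0.24909) → t≈1.374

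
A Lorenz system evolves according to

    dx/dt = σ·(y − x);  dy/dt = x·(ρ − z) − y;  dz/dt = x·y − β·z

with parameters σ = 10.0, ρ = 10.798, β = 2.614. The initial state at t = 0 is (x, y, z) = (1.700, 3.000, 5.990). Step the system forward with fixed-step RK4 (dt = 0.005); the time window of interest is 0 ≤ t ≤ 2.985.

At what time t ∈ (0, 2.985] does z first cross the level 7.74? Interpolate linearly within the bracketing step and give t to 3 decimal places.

t = 0.346

t=0.000: state=(1.700, 3.000, 5.990)
step 1 (dt=0.005): k1=(13.000, 5.174, -10.558), k2=(12.804, 5.363, -10.369), k3=(12.814, 5.359, -10.371), k4=(12.627, 5.546, -10.183); state += dt/6·(k1+2k2+2k3+k4)
t=0.005: state=(1.764, 3.027, 5.938)
t=0.010: state=(1.826, 3.055, 5.888)
t=0.015: state=(1.887, 3.086, 5.840)
continuing one RK4 step at a time; state shown every 20 steps (Δt=0.1):
t=0.100: state=(2.803, 3.853, 5.304)
t=0.200: state=(3.957, 5.248, 5.449)
t=0.300: state=(5.373, 6.866, 6.723)
t=0.345: state=(6.036, 7.464, 7.721)
next step: t=0.350: state=(6.107, 7.518, 7.847) — z has crossed 7.74
linear interpolation between t=0.345 (7.72147) and t=0.350 (7.84716) → t≈0.346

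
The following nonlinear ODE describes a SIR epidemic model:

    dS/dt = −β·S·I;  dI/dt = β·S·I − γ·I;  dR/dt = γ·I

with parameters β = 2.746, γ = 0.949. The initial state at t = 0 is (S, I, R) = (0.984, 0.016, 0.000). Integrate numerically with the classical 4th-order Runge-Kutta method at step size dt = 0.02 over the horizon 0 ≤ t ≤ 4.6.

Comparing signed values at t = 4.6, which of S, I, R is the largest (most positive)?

t=0.000: state=(0.984, 0.016, 0.000)
step 1 (dt=0.02): k1=(-0.043, 0.028, 0.015), k2=(-0.044, 0.029, 0.015), k3=(-0.044, 0.029, 0.015), k4=(-0.045, 0.029, 0.016); state += dt/6·(k1+2k2+2k3+k4)
t=0.020: state=(0.983, 0.017, 0.000)
t=0.040: state=(0.982, 0.017, 0.001)
t=0.060: state=(0.981, 0.018, 0.001)
continuing one RK4 step at a time; state shown every 10 steps (Δt=0.2):
t=0.200: state=(0.974, 0.023, 0.004)
t=0.400: state=(0.959, 0.032, 0.009)
t=0.600: state=(0.940, 0.044, 0.016)
t=0.800: state=(0.913, 0.061, 0.026)
t=1.000: state=(0.878, 0.083, 0.039)
t=1.200: state=(0.833, 0.109, 0.058)
t=1.400: state=(0.778, 0.141, 0.081)
t=1.600: state=(0.713, 0.176, 0.111)
t=1.800: state=(0.641, 0.211, 0.148)
t=2.000: state=(0.566, 0.243, 0.191)
t=2.200: state=(0.492, 0.269, 0.240)
t=2.400: state=(0.422, 0.285, 0.293)
t=2.600: state=(0.360, 0.293, 0.348)
t=2.800: state=(0.307, 0.290, 0.403)
t=3.000: state=(0.262, 0.281, 0.457)
t=3.200: state=(0.225, 0.265, 0.509)
t=3.400: state=(0.196, 0.246, 0.558)
t=3.600: state=(0.172, 0.225, 0.603)
t=3.800: state=(0.153, 0.204, 0.643)
t=4.000: state=(0.138, 0.182, 0.680)
t=4.200: state=(0.125, 0.162, 0.713)
t=4.400: state=(0.115, 0.143, 0.742)
t=4.600: state=(0.107, 0.126, 0.767)
compare at T: S=0.107, I=0.126, R=0.767

largest component: R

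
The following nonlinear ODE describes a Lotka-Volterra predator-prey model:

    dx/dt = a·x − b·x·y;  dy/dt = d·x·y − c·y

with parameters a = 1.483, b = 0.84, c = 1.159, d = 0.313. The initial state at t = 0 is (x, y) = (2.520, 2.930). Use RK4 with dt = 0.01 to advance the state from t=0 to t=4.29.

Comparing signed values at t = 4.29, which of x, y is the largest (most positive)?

t=0.000: state=(2.520, 2.930)
step 1 (dt=0.01): k1=(-2.465, -1.085), k2=(-2.442, -1.094), k3=(-2.442, -1.094), k4=(-2.418, -1.103); state += dt/6·(k1+2k2+2k3+k4)
t=0.010: state=(2.496, 2.919)
t=0.020: state=(2.472, 2.908)
t=0.030: state=(2.448, 2.897)
continuing one RK4 step at a time; state shown every 20 steps (Δt=0.2):
t=0.200: state=(2.114, 2.684)
t=0.400: state=(1.854, 2.409)
t=0.600: state=(1.703, 2.134)
t=0.800: state=(1.636, 1.878)
t=1.000: state=(1.637, 1.650)
t=1.200: state=(1.698, 1.452)
t=1.400: state=(1.816, 1.285)
t=1.600: state=(1.992, 1.148)
t=1.800: state=(2.231, 1.039)
t=2.000: state=(2.539, 0.956)
t=2.200: state=(2.924, 0.899)
t=2.400: state=(3.392, 0.869)
t=2.600: state=(3.945, 0.866)
t=2.800: state=(4.579, 0.897)
t=3.000: state=(5.270, 0.968)
t=3.200: state=(5.969, 1.092)
t=3.400: state=(6.584, 1.283)
t=3.600: state=(6.985, 1.559)
t=3.800: state=(7.023, 1.921)
t=4.000: state=(6.608, 2.340)
t=4.200: state=(5.796, 2.740)
t=4.290: state=(5.353, 2.889)
compare at T: x=5.353, y=2.889

largest component: x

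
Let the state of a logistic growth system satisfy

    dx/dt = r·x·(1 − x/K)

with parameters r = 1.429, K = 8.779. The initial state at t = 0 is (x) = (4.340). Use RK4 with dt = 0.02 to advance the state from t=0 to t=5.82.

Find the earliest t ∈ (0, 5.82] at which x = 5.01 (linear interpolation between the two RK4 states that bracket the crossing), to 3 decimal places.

t = 0.215

t=0.000: state=(4.340)
step 1 (dt=0.02): k1=(3.136), k2=(3.136), k3=(3.136), k4=(3.136); state += dt/6·(k1+2k2+2k3+k4)
t=0.020: state=(4.403)
t=0.040: state=(4.465)
t=0.060: state=(4.528)
continuing one RK4 step at a time; state shown every 10 steps (Δt=0.2):
t=0.200: state=(4.964)
next step: t=0.220: state=(5.025) — x has crossed 5.01
linear interpolation between t=0.200 (4.96394) and t=0.220 (5.02548) → t≈0.215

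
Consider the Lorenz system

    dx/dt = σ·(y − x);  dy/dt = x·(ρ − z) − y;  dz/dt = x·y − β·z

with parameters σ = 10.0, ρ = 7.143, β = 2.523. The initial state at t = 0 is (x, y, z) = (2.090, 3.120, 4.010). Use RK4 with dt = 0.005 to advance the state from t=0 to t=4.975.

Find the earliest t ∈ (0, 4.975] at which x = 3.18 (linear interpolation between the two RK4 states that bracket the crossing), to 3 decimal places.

t = 0.140

t=0.000: state=(2.090, 3.120, 4.010)
step 1 (dt=0.005): k1=(10.300, 3.428, -3.596), k2=(10.128, 3.519, -3.475), k3=(10.135, 3.517, -3.477), k4=(9.969, 3.606, -3.357); state += dt/6·(k1+2k2+2k3+k4)
t=0.005: state=(2.141, 3.138, 3.993)
t=0.010: state=(2.190, 3.156, 3.976)
t=0.015: state=(2.237, 3.175, 3.961)
t=0.140: state=(3.179, 3.850, 3.932)
next step: t=0.145: state=(3.213, 3.882, 3.944) — x has crossed 3.18
linear interpolation between t=0.140 (3.17946) and t=0.145 (3.21297) → t≈0.140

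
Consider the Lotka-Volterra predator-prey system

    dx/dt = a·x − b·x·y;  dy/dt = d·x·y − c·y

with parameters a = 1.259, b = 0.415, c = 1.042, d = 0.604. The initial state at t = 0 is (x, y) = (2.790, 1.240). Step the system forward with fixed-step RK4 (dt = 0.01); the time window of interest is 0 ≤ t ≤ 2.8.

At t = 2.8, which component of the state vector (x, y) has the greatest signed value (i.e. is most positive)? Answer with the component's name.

largest component: y

t=0.000: state=(2.790, 1.240)
step 1 (dt=0.01): k1=(2.077, 0.798), k2=(2.080, 0.808), k3=(2.080, 0.808), k4=(2.083, 0.818); state += dt/6·(k1+2k2+2k3+k4)
t=0.010: state=(2.811, 1.248)
t=0.020: state=(2.832, 1.256)
t=0.030: state=(2.853, 1.265)
continuing one RK4 step at a time; state shown every 10 steps (Δt=0.1):
t=0.100: state=(3.000, 1.331)
t=0.200: state=(3.212, 1.447)
t=0.300: state=(3.421, 1.593)
t=0.400: state=(3.619, 1.775)
t=0.500: state=(3.796, 2.001)
t=0.600: state=(3.940, 2.278)
t=0.700: state=(4.038, 2.612)
t=0.800: state=(4.077, 3.009)
t=0.900: state=(4.043, 3.466)
t=1.000: state=(3.930, 3.975)
t=1.100: state=(3.738, 4.516)
t=1.200: state=(3.475, 5.061)
t=1.300: state=(3.160, 5.573)
t=1.400: state=(2.817, 6.016)
t=1.500: state=(2.471, 6.359)
t=1.600: state=(2.141, 6.585)
t=1.700: state=(1.843, 6.691)
t=1.800: state=(1.583, 6.685)
t=1.900: state=(1.363, 6.582)
t=2.000: state=(1.180, 6.403)
t=2.100: state=(1.031, 6.167)
t=2.200: state=(0.911, 5.892)
t=2.300: state=(0.814, 5.592)
t=2.400: state=(0.737, 5.280)
t=2.500: state=(0.675, 4.964)
t=2.600: state=(0.627, 4.652)
t=2.700: state=(0.590, 4.349)
t=2.800: state=(0.562, 4.057)
compare at T: x=0.562, y=4.057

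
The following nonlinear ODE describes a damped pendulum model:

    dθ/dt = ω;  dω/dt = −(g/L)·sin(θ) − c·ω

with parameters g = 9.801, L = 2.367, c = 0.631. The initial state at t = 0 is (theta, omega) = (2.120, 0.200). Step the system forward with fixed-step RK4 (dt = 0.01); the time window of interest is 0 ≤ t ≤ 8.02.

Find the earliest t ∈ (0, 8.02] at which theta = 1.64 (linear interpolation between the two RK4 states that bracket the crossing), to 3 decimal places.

t=0.000: state=(2.120, 0.200)
step 1 (dt=0.01): k1=(0.200, -3.658), k2=(0.182, -3.644), k3=(0.182, -3.644), k4=(0.164, -3.631); state += dt/6·(k1+2k2+2k3+k4)
t=0.010: state=(2.122, 0.164)
t=0.020: state=(2.123, 0.127)
t=0.030: state=(2.124, 0.091)
continuing one RK4 step at a time; state shown every 50 steps (Δt=0.5):
t=0.500: state=(1.798, -1.446)
t=0.590: state=(1.656, -1.724)
next step: t=0.600: state=(1.638, -1.754) — theta has crossed 1.64
linear interpolation between t=0.590 (1.65578) and t=0.600 (1.63839) → t≈0.599

t = 0.599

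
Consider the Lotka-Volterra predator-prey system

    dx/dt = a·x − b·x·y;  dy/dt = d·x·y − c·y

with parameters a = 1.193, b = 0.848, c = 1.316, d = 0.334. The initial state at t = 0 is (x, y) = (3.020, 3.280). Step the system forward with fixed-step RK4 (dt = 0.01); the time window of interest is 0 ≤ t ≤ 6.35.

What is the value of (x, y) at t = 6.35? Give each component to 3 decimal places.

t=0.000: state=(3.020, 3.280)
step 1 (dt=0.01): k1=(-4.797, -1.008), k2=(-4.746, -1.033), k3=(-4.746, -1.032), k4=(-4.696, -1.057); state += dt/6·(k1+2k2+2k3+k4)
t=0.010: state=(2.973, 3.270)
t=0.020: state=(2.926, 3.259)
t=0.030: state=(2.881, 3.248)
continuing one RK4 step at a time; state shown every 25 steps (Δt=0.25):
t=0.250: state=(2.104, 2.913)
t=0.500: state=(1.606, 2.442)
t=0.750: state=(1.355, 1.986)
t=1.000: state=(1.251, 1.592)
t=1.250: state=(1.246, 1.271)
t=1.500: state=(1.319, 1.017)
t=1.750: state=(1.464, 0.822)
t=2.000: state=(1.684, 0.674)
t=2.250: state=(1.991, 0.565)
t=2.500: state=(2.401, 0.488)
t=2.750: state=(2.934, 0.439)
t=3.000: state=(3.613, 0.414)
t=3.250: state=(4.460, 0.417)
t=3.500: state=(5.484, 0.454)
t=3.750: state=(6.656, 0.542)
t=4.000: state=(7.864, 0.716)
t=4.250: state=(8.829, 1.038)
t=4.500: state=(9.049, 1.587)
t=4.750: state=(8.051, 2.352)
t=5.000: state=(6.081, 3.065)
t=5.250: state=(4.108, 3.365)
t=5.500: state=(2.740, 3.208)
t=5.750: state=(1.948, 2.798)
t=6.000: state=(1.525, 2.324)
t=6.250: state=(1.317, 1.881)
t=6.350: state=(1.274, 1.722)

(x, y) = (1.274, 1.722)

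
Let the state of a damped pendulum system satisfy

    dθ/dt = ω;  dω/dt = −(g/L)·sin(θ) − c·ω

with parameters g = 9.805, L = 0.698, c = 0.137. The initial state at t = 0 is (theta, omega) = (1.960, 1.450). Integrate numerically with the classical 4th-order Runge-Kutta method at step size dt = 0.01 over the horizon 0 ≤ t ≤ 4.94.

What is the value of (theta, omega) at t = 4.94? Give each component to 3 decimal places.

t=0.000: state=(1.960, 1.450)
step 1 (dt=0.01): k1=(1.450, -13.195), k2=(1.384, -13.147), k3=(1.384, -13.149), k4=(1.319, -13.102); state += dt/6·(k1+2k2+2k3+k4)
t=0.010: state=(1.974, 1.319)
t=0.020: state=(1.986, 1.188)
t=0.030: state=(1.998, 1.058)
continuing one RK4 step at a time; state shown every 20 steps (Δt=0.2):
t=0.200: state=(1.995, -1.086)
t=0.400: state=(1.517, -3.730)
t=0.600: state=(0.525, -5.943)
t=0.800: state=(-0.679, -5.557)
t=1.000: state=(-1.545, -2.947)
t=1.200: state=(-1.851, -0.150)
t=1.400: state=(-1.611, 2.561)
t=1.600: state=(-0.836, 5.067)
t=1.800: state=(0.287, 5.662)
t=2.000: state=(1.242, 3.592)
t=2.200: state=(1.677, 0.752)
t=2.400: state=(1.549, -2.027)
t=2.600: state=(0.879, -4.557)
t=2.800: state=(-0.161, -5.393)
t=3.000: state=(-1.095, -3.609)
t=3.200: state=(-1.541, -0.821)
t=3.400: state=(-1.425, 1.968)
t=3.600: state=(-0.775, 4.387)
t=3.800: state=(0.211, 5.031)
t=4.000: state=(1.067, 3.223)
t=4.200: state=(1.441, 0.481)
t=4.400: state=(1.261, -2.256)
t=4.600: state=(0.574, -4.409)
t=4.800: state=(-0.367, -4.568)
t=4.940: state=(-0.927, -3.298)

(theta, omega) = (-0.927, -3.298)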